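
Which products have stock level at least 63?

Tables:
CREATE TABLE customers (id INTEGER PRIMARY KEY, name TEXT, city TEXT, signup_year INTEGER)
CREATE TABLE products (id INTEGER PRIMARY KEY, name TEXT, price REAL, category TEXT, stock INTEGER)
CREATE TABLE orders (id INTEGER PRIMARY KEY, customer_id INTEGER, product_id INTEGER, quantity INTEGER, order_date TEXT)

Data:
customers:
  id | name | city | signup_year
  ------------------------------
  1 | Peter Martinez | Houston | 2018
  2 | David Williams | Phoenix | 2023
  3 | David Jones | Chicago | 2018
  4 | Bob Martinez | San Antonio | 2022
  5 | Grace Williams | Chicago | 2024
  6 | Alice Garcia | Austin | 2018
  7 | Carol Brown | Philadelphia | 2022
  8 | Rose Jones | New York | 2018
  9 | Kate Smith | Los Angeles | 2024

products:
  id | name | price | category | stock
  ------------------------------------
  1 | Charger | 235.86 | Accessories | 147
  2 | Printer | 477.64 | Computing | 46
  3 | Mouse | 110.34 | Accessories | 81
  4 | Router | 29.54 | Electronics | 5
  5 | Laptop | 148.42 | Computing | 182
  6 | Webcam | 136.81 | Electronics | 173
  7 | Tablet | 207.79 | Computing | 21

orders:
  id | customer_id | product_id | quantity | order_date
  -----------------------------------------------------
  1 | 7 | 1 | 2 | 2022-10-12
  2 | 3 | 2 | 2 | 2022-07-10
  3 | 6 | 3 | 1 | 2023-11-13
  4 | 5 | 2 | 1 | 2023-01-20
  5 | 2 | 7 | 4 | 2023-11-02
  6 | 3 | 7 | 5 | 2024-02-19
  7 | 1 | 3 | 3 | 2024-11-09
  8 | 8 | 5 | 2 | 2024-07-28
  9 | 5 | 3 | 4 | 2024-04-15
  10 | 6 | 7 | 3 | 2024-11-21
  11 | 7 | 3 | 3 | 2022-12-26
SELECT name, stock FROM products WHERE stock >= 63

Execution result:
name | stock
Charger | 147
Mouse | 81
Laptop | 182
Webcam | 173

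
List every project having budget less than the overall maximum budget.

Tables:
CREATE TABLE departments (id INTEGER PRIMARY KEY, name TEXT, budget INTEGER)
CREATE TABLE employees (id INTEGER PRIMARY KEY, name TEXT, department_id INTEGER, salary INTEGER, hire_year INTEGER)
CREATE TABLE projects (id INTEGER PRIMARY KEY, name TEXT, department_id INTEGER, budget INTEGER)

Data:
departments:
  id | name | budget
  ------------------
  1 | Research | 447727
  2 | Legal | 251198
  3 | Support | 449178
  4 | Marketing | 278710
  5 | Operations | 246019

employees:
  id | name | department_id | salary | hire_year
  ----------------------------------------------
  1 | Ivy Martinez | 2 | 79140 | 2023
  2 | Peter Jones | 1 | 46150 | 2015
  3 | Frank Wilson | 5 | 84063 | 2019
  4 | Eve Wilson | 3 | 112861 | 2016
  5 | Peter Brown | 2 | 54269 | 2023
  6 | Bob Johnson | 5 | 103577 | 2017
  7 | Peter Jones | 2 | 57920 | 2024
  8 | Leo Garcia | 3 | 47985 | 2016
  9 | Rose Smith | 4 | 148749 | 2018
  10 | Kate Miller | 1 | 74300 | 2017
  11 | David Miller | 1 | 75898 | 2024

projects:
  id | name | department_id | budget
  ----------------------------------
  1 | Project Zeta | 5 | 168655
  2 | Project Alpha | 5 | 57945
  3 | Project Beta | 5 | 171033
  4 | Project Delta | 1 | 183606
SELECT name, budget FROM projects WHERE budget < (SELECT MAX(budget) FROM projects)

Execution result:
name | budget
Project Zeta | 168655
Project Alpha | 57945
Project Beta | 171033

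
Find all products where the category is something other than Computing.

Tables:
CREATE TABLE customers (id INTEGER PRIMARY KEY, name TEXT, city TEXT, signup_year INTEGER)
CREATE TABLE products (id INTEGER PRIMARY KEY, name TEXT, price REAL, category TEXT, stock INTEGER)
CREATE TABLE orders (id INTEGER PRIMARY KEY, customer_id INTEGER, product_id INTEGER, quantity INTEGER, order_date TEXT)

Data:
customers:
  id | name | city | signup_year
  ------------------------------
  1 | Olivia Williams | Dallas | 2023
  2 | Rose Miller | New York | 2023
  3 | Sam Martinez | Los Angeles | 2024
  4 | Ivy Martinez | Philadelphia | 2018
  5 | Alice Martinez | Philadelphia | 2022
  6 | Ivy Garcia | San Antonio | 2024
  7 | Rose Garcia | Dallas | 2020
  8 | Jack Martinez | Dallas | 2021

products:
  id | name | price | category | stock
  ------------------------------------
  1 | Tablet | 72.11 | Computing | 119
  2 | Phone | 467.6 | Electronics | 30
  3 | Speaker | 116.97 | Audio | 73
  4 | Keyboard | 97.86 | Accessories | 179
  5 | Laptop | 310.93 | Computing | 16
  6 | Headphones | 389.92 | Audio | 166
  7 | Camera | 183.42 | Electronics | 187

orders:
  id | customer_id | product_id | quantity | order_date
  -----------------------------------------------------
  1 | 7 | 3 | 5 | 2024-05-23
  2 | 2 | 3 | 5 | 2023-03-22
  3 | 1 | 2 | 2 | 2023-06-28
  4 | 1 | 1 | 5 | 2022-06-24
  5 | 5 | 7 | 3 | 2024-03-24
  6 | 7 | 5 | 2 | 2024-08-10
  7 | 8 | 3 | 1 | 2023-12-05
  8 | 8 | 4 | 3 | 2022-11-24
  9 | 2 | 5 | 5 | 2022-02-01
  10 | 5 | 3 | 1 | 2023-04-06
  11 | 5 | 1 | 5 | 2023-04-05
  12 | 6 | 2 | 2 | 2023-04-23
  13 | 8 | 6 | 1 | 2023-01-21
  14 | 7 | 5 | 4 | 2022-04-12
SELECT name, category FROM products WHERE category <> 'Computing'

Execution result:
name | category
Phone | Electronics
Speaker | Audio
Keyboard | Accessories
Headphones | Audio
Camera | Electronics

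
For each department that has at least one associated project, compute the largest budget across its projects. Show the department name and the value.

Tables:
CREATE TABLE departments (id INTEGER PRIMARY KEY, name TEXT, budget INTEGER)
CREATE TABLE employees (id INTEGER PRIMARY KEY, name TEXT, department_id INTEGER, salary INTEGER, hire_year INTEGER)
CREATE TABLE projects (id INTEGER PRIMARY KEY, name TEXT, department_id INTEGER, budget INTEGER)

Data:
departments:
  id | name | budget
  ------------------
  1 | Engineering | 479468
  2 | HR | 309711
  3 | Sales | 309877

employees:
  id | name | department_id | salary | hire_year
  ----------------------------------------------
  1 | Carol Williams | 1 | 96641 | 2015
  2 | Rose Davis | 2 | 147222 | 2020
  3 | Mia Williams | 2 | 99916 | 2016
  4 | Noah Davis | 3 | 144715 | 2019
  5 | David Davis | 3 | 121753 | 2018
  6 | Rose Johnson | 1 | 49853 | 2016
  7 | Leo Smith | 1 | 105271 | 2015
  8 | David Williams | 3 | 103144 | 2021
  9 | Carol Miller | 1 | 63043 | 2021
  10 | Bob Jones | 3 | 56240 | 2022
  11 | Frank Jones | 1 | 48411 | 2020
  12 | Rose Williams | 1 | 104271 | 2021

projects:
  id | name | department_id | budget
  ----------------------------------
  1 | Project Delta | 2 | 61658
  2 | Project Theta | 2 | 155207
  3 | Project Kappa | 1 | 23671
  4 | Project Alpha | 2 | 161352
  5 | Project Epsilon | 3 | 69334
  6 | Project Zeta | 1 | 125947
SELECT p.name, MAX(c.budget) AS max_budget FROM projects c JOIN departments p ON c.department_id = p.id GROUP BY p.id, p.name

Execution result:
name | max_budget
Engineering | 125947
HR | 161352
Sales | 69334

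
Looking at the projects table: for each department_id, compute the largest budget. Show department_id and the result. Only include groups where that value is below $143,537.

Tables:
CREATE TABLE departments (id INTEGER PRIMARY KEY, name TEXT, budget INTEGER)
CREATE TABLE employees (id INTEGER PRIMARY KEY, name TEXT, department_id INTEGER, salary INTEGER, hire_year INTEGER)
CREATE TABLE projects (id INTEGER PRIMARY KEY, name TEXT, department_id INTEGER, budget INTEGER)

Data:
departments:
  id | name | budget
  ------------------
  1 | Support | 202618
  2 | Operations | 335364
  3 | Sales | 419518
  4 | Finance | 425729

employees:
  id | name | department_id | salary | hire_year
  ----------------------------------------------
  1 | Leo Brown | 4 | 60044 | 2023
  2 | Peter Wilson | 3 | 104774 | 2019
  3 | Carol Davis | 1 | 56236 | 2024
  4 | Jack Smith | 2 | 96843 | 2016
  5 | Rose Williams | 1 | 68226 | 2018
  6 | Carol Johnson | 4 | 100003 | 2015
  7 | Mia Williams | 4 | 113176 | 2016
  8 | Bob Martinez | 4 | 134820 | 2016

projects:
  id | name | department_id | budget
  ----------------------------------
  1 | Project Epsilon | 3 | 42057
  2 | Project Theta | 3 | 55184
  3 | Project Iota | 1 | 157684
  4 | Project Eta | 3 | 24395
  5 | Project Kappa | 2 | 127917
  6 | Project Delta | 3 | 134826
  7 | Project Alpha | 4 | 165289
SELECT department_id, MAX(budget) AS max_budget FROM projects GROUP BY department_id HAVING MAX(budget) < 143537

Execution result:
department_id | max_budget
2 | 127917
3 | 134826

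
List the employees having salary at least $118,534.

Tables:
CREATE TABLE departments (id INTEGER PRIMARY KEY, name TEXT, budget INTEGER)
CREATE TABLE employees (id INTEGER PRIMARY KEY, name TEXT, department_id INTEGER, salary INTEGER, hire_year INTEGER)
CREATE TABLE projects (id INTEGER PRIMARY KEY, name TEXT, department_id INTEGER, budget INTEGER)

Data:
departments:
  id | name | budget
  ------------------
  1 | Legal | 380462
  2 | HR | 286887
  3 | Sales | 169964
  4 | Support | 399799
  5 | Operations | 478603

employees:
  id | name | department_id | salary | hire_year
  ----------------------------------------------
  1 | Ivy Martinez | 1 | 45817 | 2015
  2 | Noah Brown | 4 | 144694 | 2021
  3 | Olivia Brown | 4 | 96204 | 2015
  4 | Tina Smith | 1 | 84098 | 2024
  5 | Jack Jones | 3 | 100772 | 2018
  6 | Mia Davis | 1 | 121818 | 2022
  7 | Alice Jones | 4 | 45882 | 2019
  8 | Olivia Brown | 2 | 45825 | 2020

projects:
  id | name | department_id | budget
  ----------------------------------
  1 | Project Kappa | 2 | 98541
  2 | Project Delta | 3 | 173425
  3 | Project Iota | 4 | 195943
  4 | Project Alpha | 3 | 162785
SELECT name, salary FROM employees WHERE salary >= 118534

Execution result:
name | salary
Noah Brown | 144694
Mia Davis | 121818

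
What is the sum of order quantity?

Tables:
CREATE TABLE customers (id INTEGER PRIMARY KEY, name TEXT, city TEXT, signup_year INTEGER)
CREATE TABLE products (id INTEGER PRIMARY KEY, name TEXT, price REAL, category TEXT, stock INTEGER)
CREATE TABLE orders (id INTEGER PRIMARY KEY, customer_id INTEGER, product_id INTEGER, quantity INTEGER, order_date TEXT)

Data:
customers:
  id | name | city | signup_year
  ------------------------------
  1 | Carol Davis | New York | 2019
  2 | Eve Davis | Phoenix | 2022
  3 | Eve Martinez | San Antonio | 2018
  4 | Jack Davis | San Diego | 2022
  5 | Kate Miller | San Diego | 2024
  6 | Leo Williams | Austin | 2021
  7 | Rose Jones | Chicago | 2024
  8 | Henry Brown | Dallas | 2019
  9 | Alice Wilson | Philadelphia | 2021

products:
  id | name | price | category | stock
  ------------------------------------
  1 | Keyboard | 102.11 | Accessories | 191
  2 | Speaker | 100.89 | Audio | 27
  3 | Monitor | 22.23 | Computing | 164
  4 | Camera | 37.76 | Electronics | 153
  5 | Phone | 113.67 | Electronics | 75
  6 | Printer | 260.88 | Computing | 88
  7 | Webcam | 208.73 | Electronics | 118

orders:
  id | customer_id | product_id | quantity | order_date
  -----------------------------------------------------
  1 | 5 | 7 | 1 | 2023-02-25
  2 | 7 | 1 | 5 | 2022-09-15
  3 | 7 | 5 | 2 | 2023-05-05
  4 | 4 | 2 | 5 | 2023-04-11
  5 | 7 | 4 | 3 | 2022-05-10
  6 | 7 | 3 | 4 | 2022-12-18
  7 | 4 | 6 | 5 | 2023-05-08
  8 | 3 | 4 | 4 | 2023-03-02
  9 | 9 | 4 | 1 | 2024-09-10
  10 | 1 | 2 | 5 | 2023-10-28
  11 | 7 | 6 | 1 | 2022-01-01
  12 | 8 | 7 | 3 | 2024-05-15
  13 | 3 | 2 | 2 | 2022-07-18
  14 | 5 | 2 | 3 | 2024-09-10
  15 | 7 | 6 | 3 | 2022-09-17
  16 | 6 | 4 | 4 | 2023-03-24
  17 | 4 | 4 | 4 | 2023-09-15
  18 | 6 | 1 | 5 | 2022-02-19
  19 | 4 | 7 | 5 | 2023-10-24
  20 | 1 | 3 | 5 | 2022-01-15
SELECT SUM(quantity) FROM orders

Execution result:
70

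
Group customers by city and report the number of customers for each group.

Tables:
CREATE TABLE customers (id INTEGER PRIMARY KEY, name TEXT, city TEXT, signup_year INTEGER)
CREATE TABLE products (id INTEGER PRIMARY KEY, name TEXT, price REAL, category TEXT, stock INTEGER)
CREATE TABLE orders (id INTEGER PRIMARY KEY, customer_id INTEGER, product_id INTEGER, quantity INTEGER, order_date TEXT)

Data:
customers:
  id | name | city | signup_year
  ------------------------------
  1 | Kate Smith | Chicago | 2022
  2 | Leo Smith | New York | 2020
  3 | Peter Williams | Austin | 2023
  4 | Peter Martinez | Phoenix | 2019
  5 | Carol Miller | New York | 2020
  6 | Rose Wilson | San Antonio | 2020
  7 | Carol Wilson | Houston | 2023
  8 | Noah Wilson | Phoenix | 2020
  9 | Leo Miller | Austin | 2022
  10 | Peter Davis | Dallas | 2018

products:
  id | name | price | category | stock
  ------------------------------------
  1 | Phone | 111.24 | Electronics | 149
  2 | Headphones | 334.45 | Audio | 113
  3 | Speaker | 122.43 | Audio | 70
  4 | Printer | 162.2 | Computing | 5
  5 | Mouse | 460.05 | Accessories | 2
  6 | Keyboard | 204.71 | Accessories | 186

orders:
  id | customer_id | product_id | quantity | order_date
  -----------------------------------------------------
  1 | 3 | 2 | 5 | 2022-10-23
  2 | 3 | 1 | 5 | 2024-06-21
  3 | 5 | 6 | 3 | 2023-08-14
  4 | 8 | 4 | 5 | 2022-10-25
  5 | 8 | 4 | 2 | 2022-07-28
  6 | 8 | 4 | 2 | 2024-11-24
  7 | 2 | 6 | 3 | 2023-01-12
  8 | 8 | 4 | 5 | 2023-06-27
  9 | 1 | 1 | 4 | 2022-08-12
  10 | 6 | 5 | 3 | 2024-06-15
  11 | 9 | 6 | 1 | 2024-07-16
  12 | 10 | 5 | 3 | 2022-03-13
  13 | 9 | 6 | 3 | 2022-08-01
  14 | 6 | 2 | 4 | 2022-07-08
SELECT city, COUNT(*) AS n FROM customers GROUP BY city

Execution result:
city | n
Austin | 2
Chicago | 1
Dallas | 1
Houston | 1
New York | 2
Phoenix | 2
San Antonio | 1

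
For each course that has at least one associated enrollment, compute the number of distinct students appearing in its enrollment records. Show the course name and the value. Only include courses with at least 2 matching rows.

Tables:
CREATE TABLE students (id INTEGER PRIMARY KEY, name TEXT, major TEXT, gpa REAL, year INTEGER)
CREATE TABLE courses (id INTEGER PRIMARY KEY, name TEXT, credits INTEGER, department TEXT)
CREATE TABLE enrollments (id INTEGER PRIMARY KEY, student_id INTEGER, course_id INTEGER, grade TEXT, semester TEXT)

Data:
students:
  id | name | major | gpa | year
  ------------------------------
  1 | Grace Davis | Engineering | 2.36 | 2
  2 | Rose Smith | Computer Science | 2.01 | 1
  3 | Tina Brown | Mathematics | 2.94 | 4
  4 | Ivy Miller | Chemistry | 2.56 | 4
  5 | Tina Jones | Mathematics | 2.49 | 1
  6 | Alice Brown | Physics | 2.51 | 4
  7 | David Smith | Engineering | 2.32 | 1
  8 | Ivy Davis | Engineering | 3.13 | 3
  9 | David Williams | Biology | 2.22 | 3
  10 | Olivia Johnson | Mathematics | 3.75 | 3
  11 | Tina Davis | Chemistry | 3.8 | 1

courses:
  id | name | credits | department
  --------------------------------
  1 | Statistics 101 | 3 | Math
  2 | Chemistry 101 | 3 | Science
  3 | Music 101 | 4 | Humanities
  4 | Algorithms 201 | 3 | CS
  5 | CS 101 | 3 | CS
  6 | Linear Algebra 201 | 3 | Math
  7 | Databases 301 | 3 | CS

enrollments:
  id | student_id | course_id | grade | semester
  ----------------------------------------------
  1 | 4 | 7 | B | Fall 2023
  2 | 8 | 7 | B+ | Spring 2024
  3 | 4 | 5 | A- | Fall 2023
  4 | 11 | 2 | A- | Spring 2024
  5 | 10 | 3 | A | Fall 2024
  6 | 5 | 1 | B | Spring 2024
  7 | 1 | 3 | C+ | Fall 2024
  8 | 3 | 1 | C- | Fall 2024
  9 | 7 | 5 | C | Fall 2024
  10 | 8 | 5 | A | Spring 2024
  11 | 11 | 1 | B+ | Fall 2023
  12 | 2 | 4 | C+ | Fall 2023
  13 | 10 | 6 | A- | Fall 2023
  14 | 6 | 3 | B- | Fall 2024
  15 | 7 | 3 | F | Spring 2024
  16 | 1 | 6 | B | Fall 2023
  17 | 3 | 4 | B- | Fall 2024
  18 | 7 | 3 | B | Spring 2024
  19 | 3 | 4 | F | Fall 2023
SELECT p.name, COUNT(DISTINCT c.student_id) AS distinct_student_count FROM enrollments c JOIN courses p ON c.course_id = p.id GROUP BY p.id, p.name HAVING COUNT(*) >= 2

Execution result:
name | distinct_student_count
Statistics 101 | 3
Music 101 | 4
Algorithms 201 | 2
CS 101 | 3
Linear Algebra 201 | 2
Databases 301 | 2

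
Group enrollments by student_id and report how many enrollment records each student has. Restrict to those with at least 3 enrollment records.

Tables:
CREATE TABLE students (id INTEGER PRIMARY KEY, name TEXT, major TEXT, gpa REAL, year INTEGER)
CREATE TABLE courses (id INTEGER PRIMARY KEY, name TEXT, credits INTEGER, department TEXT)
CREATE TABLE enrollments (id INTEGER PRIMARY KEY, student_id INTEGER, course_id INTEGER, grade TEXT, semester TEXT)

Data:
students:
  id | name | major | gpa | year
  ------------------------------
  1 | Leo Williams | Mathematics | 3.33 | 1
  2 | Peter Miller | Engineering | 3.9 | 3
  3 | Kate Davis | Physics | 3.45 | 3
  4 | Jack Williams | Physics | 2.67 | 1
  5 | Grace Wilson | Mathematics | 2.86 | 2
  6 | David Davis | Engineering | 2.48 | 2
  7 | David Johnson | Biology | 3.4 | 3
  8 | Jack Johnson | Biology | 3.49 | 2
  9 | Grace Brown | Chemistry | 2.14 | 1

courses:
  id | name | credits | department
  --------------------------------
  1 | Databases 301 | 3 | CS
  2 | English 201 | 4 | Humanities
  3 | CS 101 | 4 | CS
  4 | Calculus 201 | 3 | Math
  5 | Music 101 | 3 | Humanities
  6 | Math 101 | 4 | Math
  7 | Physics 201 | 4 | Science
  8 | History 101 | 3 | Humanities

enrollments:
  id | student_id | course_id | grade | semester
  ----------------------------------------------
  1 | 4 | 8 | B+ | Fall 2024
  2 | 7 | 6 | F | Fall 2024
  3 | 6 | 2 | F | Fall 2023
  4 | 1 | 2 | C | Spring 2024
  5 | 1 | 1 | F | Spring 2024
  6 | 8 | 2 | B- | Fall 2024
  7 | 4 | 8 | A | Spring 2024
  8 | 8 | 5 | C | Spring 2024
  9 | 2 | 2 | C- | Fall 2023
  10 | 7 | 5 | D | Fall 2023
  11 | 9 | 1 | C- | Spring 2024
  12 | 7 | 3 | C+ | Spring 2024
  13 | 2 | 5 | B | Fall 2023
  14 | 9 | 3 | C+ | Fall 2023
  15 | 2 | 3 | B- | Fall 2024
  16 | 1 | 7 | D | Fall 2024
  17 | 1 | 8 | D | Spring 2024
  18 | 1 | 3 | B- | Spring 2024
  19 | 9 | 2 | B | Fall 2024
SELECT student_id, COUNT(*) AS enrollment_count FROM enrollments GROUP BY student_id HAVING COUNT(*) >= 3

Execution result:
student_id | enrollment_count
1 | 5
2 | 3
7 | 3
9 | 3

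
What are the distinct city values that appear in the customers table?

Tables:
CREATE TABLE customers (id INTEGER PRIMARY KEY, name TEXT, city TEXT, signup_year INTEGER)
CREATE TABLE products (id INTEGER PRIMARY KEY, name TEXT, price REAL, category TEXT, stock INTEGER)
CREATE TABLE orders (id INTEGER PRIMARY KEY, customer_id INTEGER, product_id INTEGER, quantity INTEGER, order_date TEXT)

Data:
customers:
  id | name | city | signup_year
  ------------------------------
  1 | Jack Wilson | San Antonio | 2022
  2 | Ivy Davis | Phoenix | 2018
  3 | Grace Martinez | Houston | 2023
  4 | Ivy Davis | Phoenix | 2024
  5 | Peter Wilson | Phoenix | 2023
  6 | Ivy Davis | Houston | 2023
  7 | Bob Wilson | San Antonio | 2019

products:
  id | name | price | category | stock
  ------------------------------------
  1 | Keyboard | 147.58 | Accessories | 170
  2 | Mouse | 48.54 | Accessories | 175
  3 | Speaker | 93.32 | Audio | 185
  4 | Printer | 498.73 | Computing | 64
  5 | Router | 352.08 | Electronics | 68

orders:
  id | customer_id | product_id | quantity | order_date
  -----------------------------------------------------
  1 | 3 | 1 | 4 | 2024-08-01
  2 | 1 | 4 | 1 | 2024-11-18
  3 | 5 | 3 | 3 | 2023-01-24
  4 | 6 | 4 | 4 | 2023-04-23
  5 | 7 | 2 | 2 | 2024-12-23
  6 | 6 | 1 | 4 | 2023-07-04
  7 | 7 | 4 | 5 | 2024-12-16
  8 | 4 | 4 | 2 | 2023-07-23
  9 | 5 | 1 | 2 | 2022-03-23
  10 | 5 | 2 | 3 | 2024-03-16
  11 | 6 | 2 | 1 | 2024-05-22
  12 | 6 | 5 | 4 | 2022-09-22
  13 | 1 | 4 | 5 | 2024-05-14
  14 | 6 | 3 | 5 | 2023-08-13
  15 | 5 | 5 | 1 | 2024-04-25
SELECT DISTINCT city FROM customers

Execution result:
city
San Antonio
Phoenix
Houston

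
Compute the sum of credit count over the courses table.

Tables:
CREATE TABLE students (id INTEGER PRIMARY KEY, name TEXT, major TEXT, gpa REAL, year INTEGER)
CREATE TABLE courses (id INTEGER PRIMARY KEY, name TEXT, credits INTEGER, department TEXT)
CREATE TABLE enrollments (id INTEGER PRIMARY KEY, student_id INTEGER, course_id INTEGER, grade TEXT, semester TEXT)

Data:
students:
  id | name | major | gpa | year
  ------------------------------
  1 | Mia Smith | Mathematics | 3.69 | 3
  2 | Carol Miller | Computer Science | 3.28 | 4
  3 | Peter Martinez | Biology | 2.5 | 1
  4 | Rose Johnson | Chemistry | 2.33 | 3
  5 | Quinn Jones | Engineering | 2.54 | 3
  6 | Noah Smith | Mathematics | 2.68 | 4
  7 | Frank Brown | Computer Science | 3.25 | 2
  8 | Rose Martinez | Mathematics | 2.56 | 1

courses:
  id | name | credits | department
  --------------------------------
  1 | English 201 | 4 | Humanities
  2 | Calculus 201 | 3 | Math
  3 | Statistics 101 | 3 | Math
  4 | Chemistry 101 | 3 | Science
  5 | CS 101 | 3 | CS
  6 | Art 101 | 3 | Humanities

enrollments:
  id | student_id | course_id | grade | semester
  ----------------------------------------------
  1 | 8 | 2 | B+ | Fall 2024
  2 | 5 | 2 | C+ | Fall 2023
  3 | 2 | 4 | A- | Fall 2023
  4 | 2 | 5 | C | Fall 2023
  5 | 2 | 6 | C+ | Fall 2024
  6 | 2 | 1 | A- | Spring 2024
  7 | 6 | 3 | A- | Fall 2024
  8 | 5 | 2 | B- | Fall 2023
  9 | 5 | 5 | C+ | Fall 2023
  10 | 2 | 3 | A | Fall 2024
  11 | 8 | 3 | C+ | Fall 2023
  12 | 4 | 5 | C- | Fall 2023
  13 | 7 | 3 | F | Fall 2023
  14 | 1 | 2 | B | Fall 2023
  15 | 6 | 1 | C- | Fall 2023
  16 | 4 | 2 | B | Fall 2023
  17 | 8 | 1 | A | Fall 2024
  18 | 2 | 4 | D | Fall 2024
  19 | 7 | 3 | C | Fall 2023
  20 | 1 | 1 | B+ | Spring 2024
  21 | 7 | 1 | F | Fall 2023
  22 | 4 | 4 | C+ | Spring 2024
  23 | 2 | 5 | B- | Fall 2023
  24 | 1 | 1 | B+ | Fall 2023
SELECT SUM(credits) FROM courses

Execution result:
19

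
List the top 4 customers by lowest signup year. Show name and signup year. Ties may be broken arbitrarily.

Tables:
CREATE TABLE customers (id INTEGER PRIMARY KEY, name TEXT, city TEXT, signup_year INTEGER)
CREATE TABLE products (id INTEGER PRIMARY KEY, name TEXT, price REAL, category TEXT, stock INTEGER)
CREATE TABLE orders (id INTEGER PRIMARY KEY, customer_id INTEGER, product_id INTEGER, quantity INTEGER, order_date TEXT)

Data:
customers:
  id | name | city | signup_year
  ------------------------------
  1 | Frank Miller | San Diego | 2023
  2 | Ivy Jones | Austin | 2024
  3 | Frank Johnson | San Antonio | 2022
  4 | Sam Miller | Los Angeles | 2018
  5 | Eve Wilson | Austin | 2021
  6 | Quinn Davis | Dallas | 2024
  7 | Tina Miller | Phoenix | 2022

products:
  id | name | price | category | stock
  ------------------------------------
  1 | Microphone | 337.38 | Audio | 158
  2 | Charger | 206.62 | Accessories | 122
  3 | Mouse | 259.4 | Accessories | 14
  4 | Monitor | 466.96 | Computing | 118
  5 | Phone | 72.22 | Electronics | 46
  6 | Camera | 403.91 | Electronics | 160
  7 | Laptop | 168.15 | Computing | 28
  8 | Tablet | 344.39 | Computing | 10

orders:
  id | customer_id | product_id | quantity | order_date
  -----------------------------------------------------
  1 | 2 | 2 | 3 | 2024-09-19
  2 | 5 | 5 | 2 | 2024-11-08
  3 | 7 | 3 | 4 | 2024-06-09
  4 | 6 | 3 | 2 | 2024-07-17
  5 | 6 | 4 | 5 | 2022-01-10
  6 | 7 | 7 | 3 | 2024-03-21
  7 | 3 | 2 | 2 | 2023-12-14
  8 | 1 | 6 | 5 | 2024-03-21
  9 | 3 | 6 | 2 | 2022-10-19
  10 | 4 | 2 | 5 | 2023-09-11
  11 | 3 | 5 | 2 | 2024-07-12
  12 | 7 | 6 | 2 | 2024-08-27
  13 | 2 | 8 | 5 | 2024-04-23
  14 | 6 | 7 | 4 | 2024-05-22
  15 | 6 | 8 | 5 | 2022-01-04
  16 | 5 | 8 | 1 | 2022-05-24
SELECT name, signup_year FROM customers ORDER BY signup_year ASC LIMIT 4

Execution result:
name | signup_year
Sam Miller | 2018
Eve Wilson | 2021
Frank Johnson | 2022
Tina Miller | 2022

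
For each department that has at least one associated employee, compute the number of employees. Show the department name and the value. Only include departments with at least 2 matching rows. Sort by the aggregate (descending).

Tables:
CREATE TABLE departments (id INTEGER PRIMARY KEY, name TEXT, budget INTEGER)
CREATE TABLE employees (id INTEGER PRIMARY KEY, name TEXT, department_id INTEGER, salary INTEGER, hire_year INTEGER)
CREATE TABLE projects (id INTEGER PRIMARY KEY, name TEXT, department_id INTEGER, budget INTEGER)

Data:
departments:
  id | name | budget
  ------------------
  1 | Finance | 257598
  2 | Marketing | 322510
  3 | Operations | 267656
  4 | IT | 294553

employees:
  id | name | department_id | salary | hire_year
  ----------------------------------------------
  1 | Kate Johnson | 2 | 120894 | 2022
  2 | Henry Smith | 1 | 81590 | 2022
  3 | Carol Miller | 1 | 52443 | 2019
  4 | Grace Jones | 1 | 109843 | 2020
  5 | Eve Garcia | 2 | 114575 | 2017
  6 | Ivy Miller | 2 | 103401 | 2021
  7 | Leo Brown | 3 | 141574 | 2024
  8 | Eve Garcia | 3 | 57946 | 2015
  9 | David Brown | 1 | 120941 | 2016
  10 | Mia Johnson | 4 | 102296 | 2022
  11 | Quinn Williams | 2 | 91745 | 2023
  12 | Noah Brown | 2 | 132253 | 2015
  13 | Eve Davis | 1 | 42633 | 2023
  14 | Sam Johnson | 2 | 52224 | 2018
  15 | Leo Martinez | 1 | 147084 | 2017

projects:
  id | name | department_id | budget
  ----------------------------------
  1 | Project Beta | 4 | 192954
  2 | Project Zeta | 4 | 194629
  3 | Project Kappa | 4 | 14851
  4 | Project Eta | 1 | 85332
SELECT p.name, COUNT(*) AS n FROM employees c JOIN departments p ON c.department_id = p.id GROUP BY p.id, p.name HAVING COUNT(*) >= 2 ORDER BY n DESC

Execution result:
name | n
Finance | 6
Marketing | 6
Operations | 2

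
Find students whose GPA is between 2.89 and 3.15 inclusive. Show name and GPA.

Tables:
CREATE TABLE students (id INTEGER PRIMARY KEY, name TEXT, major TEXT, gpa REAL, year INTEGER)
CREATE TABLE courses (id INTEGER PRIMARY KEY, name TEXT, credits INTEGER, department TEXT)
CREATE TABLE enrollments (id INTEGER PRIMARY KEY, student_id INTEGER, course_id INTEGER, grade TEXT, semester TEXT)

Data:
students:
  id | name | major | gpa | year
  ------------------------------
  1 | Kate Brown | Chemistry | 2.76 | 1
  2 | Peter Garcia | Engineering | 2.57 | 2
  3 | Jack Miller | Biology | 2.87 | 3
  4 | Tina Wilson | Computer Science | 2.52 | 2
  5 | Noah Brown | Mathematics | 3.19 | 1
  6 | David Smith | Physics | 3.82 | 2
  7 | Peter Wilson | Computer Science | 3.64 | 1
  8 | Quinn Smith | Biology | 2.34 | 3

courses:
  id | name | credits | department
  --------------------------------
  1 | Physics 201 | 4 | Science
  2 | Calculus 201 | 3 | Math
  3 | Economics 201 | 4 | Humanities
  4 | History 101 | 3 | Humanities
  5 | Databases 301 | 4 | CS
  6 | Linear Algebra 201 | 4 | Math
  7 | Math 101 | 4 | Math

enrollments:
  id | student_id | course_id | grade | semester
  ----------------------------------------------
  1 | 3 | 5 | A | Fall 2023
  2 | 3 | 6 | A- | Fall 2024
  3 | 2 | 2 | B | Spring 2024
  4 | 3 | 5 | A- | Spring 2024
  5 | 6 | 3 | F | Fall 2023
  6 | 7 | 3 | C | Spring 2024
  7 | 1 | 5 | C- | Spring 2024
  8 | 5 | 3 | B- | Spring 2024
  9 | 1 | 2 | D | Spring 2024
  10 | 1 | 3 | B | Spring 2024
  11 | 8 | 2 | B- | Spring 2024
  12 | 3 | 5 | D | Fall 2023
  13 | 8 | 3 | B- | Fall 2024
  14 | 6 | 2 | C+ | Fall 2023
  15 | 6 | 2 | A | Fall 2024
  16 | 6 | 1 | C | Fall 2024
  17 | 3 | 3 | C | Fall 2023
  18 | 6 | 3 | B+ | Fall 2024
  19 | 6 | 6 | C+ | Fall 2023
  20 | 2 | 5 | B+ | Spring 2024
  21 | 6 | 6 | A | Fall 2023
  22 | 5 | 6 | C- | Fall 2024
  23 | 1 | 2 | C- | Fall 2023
SELECT name, gpa FROM students WHERE gpa BETWEEN 2.89 AND 3.15

Execution result:
(no rows)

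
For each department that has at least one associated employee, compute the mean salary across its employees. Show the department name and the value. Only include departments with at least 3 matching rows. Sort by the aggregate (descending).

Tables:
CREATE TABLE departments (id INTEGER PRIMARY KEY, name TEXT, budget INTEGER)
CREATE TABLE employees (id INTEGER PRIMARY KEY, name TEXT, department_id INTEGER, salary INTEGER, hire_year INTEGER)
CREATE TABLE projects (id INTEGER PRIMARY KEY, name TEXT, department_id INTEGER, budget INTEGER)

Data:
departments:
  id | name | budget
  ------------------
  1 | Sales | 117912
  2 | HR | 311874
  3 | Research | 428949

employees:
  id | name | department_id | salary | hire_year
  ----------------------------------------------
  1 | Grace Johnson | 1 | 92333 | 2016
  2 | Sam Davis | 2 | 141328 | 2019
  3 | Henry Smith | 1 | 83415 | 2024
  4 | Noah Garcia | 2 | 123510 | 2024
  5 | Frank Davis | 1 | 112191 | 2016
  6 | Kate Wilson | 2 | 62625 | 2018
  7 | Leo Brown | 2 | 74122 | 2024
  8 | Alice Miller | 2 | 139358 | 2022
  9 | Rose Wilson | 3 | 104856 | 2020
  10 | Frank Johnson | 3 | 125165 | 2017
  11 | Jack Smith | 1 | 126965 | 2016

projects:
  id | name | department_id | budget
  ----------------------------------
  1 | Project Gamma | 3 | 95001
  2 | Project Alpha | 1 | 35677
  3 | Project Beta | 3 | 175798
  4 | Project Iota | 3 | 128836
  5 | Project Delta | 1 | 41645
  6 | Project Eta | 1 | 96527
SELECT p.name, AVG(c.salary) AS avg_salary FROM employees c JOIN departments p ON c.department_id = p.id GROUP BY p.id, p.name HAVING COUNT(*) >= 3 ORDER BY avg_salary DESC

Execution result:
name | avg_salary
HR | 108188.60
Sales | 103726.00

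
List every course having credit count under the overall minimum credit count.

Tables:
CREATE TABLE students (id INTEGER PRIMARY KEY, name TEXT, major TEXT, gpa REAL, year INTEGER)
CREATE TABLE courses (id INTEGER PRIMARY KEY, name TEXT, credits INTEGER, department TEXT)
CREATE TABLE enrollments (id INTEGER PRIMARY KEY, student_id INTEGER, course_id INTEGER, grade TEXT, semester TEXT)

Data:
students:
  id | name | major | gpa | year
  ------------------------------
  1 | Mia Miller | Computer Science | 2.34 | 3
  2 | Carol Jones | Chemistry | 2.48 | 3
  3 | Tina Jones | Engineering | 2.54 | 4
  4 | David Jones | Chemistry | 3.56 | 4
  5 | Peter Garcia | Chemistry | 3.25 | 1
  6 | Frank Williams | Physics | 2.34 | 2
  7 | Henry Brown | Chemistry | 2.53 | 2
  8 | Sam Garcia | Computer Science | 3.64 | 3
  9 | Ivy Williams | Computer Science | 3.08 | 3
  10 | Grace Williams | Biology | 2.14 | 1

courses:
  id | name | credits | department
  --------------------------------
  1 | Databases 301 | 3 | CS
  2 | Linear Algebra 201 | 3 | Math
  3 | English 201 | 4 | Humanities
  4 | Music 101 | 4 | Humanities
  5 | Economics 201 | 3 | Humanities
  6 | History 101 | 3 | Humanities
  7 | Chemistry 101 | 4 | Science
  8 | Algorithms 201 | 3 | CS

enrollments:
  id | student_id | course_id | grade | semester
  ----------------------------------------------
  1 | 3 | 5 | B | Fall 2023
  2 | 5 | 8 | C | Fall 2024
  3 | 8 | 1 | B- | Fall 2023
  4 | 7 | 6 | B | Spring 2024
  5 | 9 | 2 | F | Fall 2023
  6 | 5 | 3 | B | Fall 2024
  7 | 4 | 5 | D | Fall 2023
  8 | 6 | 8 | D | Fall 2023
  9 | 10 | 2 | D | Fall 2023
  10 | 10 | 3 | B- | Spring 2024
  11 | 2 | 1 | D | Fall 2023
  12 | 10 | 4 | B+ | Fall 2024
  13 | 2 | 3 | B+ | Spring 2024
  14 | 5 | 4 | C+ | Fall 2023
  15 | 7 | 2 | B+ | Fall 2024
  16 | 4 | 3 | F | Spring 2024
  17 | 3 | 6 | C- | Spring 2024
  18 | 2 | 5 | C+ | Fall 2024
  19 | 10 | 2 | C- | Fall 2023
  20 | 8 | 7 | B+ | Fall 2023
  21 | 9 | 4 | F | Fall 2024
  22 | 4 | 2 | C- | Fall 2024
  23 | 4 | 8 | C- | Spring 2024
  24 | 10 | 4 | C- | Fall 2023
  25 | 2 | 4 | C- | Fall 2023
SELECT name, credits FROM courses WHERE credits < (SELECT MIN(credits) FROM courses)

Execution result:
(no rows)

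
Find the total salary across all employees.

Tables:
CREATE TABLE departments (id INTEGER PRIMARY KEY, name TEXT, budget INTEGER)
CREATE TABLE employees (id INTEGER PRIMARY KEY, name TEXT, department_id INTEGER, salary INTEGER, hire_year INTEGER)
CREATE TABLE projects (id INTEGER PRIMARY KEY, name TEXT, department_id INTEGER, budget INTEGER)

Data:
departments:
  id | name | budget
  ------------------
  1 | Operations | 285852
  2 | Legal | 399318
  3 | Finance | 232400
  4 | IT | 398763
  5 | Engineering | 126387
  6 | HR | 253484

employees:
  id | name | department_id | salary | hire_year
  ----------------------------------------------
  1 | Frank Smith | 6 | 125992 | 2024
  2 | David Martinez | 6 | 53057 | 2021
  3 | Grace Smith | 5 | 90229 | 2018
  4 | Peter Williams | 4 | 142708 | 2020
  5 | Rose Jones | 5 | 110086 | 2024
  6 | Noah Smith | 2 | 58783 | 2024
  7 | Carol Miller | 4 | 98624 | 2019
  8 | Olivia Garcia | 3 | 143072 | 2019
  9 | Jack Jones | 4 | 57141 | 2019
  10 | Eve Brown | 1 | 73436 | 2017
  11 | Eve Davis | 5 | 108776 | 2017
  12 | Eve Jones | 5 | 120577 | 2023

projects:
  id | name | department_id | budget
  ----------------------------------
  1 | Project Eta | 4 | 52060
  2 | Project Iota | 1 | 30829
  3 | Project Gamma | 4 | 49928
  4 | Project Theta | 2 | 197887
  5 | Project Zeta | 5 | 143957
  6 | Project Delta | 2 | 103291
SELECT SUM(salary) FROM employees

Execution result:
1182481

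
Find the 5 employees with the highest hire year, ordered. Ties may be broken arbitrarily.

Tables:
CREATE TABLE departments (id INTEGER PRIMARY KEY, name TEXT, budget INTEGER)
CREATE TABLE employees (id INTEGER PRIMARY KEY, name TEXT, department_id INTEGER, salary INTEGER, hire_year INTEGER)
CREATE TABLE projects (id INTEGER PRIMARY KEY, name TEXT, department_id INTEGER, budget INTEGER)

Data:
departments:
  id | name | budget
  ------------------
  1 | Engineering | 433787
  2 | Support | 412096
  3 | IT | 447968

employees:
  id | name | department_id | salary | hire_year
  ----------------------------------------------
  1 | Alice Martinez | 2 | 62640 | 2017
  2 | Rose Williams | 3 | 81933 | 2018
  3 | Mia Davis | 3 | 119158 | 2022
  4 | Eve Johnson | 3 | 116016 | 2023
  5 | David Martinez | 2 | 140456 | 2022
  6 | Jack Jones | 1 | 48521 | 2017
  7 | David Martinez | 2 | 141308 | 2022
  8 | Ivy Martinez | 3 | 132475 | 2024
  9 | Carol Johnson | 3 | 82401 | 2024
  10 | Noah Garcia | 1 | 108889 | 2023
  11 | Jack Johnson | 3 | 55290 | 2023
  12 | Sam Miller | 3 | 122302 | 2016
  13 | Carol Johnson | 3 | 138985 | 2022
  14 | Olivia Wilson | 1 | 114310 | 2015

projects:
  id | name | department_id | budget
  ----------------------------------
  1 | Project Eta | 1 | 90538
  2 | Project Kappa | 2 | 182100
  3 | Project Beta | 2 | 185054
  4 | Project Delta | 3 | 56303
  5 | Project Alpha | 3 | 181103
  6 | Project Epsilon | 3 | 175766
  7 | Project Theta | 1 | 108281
SELECT name, hire_year FROM employees ORDER BY hire_year DESC LIMIT 5

Execution result:
name | hire_year
Ivy Martinez | 2024
Carol Johnson | 2024
Eve Johnson | 2023
Noah Garcia | 2023
Jack Johnson | 2023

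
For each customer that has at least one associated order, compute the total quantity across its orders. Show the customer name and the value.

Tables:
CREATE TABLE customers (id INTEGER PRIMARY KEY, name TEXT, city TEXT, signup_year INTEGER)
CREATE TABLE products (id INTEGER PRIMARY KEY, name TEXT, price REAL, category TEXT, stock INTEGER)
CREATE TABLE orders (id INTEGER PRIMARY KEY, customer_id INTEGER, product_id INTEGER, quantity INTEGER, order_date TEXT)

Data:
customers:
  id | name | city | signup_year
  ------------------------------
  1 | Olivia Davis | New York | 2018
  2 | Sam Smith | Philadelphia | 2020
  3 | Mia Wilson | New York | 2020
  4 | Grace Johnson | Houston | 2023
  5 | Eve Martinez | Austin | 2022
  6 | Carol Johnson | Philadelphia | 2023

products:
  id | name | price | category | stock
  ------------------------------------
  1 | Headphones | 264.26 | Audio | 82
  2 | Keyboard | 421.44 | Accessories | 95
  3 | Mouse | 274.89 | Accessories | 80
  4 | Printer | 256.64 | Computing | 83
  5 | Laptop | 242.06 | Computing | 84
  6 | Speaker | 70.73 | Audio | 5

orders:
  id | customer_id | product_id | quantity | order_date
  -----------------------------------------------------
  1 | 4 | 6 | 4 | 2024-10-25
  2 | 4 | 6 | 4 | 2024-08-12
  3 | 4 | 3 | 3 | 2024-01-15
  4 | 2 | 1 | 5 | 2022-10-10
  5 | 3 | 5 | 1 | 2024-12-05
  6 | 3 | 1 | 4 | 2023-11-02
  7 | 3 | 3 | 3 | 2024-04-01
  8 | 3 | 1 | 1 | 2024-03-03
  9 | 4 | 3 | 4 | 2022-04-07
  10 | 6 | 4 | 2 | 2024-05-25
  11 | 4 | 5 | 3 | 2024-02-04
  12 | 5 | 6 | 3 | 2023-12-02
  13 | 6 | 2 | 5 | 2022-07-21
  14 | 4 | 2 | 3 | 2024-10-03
SELECT p.name, SUM(c.quantity) AS sum_quantity FROM orders c JOIN customers p ON c.customer_id = p.id GROUP BY p.id, p.name

Execution result:
name | sum_quantity
Sam Smith | 5
Mia Wilson | 9
Grace Johnson | 21
Eve Martinez | 3
Carol Johnson | 7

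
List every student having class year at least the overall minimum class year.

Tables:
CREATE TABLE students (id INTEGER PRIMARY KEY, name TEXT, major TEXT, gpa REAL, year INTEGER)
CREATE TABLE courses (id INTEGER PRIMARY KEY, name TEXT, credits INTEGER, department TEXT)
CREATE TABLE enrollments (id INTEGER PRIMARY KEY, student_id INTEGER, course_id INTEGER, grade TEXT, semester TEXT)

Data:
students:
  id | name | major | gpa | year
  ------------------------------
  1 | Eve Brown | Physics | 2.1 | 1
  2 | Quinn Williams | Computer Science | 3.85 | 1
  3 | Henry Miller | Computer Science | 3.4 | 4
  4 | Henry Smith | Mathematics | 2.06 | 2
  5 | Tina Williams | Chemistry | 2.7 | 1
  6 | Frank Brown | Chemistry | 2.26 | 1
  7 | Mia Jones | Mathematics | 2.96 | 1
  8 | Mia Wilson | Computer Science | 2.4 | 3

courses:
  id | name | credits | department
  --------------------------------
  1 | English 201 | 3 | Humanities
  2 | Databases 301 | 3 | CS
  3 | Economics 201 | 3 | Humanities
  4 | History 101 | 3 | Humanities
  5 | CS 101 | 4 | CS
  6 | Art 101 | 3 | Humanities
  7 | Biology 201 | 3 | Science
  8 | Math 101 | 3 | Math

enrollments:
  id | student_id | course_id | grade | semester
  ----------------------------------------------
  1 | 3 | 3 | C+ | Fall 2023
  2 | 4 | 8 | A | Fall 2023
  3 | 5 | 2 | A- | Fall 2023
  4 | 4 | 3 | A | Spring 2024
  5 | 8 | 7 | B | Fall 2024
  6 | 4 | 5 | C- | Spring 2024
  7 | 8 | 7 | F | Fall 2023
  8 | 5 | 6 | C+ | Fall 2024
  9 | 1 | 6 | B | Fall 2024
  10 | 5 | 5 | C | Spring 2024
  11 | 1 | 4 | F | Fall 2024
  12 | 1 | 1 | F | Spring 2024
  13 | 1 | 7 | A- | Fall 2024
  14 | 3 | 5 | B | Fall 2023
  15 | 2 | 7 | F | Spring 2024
SELECT name, year FROM students WHERE year >= (SELECT MIN(year) FROM students)

Execution result:
name | year
Eve Brown | 1
Quinn Williams | 1
Henry Miller | 4
Henry Smith | 2
Tina Williams | 1
Frank Brown | 1
Mia Jones | 1
Mia Wilson | 3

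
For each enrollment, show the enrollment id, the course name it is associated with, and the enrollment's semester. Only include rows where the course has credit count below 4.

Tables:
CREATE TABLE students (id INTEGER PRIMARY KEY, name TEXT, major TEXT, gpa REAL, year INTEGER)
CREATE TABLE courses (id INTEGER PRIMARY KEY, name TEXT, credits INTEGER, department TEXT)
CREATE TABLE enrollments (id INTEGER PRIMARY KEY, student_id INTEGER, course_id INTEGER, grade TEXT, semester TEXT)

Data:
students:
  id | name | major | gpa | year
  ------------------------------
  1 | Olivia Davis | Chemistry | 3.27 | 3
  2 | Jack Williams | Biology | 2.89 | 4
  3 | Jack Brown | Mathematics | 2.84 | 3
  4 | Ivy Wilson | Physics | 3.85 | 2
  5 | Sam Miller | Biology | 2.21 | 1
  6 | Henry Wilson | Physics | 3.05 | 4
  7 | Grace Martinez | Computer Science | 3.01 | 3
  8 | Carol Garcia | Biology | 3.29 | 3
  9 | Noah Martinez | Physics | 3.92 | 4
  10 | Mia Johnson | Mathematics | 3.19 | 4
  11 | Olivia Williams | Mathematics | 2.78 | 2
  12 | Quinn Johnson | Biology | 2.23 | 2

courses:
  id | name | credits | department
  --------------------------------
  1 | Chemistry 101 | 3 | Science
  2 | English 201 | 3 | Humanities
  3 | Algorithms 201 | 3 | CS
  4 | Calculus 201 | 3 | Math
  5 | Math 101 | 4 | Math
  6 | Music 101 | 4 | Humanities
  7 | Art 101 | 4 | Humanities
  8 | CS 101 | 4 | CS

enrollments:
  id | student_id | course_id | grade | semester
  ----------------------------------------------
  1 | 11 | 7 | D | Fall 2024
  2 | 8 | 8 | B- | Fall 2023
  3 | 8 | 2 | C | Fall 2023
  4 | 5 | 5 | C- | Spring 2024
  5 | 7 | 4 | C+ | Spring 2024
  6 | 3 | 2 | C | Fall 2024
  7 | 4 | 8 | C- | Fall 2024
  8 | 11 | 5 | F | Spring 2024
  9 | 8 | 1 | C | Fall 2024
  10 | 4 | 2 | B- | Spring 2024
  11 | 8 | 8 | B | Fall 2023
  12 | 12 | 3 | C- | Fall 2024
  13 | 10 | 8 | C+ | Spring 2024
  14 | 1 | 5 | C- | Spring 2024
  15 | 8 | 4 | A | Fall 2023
SELECT c.id, p.name AS course, c.semester FROM enrollments c JOIN courses p ON c.course_id = p.id WHERE p.credits < 4

Execution result:
id | course | semester
3 | English 201 | Fall 2023
5 | Calculus 201 | Spring 2024
6 | English 201 | Fall 2024
9 | Chemistry 101 | Fall 2024
10 | English 201 | Spring 2024
12 | Algorithms 201 | Fall 2024
15 | Calculus 201 | Fall 2023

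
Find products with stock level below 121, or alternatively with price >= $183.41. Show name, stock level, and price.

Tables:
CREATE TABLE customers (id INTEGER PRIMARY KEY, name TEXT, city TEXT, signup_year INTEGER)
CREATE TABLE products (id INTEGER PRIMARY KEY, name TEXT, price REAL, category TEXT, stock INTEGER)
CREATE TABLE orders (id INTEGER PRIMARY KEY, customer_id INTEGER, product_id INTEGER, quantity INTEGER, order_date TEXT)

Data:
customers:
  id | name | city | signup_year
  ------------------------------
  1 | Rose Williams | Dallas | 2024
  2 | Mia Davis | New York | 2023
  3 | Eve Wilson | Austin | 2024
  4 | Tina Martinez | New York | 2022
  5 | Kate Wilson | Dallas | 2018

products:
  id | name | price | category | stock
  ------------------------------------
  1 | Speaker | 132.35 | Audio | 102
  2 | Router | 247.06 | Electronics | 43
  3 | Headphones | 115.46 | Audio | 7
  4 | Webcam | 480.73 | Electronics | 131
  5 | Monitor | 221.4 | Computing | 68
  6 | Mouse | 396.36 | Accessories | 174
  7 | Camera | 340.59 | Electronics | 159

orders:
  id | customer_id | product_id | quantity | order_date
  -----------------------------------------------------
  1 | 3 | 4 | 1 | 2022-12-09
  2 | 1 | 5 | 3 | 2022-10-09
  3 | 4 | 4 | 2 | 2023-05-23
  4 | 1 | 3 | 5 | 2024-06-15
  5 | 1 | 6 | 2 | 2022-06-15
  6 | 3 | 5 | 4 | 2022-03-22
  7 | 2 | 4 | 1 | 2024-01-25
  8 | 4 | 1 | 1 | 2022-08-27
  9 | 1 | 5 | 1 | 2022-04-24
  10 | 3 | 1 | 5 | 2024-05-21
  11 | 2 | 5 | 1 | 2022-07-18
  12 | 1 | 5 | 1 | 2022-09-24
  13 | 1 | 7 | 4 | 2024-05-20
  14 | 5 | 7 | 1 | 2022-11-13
SELECT name, stock, price FROM products WHERE stock < 121 OR price >= 183.41

Execution result:
name | stock | price
Speaker | 102 | 132.35
Router | 43 | 247.06
Headphones | 7 | 115.46
Webcam | 131 | 480.73
Monitor | 68 | 221.40
Mouse | 174 | 396.36
Camera | 159 | 340.59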